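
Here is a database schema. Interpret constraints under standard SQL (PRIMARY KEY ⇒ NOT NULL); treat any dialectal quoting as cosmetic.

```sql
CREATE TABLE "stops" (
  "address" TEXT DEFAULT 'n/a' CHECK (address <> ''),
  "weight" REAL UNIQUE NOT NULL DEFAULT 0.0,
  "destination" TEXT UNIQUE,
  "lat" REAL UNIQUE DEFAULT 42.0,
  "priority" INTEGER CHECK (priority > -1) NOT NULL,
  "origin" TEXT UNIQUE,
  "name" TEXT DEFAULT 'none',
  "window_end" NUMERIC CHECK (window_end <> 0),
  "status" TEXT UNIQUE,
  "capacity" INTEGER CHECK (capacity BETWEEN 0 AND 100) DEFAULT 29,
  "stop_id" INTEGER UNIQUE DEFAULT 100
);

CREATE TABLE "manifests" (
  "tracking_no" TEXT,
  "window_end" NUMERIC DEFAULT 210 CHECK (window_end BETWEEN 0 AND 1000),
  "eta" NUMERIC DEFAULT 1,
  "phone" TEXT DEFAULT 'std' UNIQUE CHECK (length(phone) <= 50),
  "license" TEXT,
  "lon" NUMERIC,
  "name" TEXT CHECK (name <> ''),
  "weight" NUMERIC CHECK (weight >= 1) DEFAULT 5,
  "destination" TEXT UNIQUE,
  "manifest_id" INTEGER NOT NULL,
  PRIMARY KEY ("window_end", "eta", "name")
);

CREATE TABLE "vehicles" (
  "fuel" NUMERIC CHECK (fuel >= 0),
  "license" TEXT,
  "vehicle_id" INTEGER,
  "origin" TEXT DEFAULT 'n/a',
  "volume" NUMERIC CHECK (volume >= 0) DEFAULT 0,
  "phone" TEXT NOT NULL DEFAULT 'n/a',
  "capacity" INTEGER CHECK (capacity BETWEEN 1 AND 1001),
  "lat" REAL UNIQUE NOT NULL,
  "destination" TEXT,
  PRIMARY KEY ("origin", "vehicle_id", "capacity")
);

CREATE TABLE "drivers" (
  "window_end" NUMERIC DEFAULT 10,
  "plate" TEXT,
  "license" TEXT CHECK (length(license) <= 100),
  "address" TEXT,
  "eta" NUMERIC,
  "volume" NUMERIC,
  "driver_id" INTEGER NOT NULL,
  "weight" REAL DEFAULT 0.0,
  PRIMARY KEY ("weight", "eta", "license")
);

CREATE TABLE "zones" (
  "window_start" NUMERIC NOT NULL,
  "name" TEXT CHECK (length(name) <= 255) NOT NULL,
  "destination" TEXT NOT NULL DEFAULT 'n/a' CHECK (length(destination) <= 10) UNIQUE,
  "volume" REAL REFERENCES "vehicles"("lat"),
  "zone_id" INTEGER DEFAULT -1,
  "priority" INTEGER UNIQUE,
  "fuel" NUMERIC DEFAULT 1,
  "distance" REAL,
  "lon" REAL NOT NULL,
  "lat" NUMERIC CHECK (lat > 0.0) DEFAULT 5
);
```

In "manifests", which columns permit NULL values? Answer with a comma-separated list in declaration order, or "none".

tracking_no, phone, license, lon, weight, destination

- tracking_no: no NOT NULL constraint applies → nullable.
- window_end: part of the PRIMARY KEY, which implies NOT NULL → not nullable.
- eta: part of the PRIMARY KEY, which implies NOT NULL → not nullable.
- phone: CHECK does not forbid NULL (a CHECK constraint passes when its expression is NULL) → nullable.
- license: no NOT NULL constraint applies → nullable.
- lon: no NOT NULL constraint applies → nullable.
- name: part of the PRIMARY KEY, which implies NOT NULL → not nullable.
- weight: CHECK does not forbid NULL (a CHECK constraint passes when its expression is NULL) → nullable.
- destination: UNIQUE does not imply NOT NULL → nullable.
- manifest_id: declared NOT NULL → not nullable.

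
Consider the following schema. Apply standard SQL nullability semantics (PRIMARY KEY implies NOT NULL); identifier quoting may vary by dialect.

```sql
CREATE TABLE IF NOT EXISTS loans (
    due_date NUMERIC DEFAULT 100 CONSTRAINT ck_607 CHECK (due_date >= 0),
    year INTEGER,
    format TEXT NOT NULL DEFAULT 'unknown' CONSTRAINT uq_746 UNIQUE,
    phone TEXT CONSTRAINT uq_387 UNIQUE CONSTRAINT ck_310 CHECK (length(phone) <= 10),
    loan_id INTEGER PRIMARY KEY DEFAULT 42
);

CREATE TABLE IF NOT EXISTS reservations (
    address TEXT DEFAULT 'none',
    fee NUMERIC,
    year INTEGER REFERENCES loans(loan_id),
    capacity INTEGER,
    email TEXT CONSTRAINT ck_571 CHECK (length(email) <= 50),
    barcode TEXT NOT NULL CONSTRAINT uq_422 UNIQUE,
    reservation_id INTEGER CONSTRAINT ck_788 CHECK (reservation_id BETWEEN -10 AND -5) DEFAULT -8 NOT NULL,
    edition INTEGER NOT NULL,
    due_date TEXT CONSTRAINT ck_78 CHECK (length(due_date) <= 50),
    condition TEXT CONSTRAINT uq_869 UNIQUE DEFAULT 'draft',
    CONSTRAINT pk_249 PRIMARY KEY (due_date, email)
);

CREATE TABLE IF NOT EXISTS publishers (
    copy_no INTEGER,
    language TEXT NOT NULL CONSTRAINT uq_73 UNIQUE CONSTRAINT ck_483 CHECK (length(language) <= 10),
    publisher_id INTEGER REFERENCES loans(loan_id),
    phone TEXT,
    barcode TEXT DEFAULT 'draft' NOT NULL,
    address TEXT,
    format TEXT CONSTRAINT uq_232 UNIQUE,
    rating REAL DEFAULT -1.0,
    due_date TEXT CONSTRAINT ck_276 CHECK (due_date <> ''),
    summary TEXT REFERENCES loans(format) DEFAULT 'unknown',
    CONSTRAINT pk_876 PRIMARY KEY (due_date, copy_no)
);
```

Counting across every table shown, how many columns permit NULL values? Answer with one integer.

14

loans: 3 nullable (due_date, year, phone — PK (loan_id) and explicit NOT NULL columns excluded).
reservations: 5 nullable (address, fee, year, capacity, condition — PK (due_date, email) and explicit NOT NULL columns excluded).
publishers: 6 nullable (publisher_id, phone, address, format, rating, summary — PK (due_date, copy_no) and explicit NOT NULL columns excluded).
Total: 3 + 5 + 6 = 14.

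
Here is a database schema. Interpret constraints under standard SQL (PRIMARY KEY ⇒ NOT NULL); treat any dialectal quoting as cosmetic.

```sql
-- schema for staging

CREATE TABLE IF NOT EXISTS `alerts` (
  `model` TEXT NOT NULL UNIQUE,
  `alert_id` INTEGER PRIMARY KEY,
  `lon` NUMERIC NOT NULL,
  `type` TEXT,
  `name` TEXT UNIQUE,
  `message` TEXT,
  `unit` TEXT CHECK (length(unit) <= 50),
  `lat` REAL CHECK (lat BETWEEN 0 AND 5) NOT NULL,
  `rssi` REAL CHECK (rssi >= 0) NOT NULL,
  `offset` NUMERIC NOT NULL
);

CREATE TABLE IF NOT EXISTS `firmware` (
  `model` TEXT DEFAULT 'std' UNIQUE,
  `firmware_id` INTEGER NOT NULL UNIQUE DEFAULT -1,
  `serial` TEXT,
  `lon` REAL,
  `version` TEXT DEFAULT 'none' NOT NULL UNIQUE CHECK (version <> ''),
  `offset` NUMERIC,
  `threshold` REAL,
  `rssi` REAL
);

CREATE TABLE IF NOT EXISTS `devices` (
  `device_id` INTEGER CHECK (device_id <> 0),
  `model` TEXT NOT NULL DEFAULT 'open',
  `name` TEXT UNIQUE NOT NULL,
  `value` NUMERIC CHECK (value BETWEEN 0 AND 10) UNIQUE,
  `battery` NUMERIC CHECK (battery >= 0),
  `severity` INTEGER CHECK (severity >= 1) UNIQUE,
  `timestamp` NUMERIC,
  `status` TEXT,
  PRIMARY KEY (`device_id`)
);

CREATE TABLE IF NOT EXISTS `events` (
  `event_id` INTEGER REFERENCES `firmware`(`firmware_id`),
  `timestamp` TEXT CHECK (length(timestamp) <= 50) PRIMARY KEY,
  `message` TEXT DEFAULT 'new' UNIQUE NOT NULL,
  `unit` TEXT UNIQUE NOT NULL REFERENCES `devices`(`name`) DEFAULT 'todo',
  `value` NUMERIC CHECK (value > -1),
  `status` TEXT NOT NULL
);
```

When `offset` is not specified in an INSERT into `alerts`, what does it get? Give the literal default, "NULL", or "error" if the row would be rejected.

error

offset has no DEFAULT clause.
Omitting it would insert NULL, but it is declared NOT NULL, so the INSERT fails.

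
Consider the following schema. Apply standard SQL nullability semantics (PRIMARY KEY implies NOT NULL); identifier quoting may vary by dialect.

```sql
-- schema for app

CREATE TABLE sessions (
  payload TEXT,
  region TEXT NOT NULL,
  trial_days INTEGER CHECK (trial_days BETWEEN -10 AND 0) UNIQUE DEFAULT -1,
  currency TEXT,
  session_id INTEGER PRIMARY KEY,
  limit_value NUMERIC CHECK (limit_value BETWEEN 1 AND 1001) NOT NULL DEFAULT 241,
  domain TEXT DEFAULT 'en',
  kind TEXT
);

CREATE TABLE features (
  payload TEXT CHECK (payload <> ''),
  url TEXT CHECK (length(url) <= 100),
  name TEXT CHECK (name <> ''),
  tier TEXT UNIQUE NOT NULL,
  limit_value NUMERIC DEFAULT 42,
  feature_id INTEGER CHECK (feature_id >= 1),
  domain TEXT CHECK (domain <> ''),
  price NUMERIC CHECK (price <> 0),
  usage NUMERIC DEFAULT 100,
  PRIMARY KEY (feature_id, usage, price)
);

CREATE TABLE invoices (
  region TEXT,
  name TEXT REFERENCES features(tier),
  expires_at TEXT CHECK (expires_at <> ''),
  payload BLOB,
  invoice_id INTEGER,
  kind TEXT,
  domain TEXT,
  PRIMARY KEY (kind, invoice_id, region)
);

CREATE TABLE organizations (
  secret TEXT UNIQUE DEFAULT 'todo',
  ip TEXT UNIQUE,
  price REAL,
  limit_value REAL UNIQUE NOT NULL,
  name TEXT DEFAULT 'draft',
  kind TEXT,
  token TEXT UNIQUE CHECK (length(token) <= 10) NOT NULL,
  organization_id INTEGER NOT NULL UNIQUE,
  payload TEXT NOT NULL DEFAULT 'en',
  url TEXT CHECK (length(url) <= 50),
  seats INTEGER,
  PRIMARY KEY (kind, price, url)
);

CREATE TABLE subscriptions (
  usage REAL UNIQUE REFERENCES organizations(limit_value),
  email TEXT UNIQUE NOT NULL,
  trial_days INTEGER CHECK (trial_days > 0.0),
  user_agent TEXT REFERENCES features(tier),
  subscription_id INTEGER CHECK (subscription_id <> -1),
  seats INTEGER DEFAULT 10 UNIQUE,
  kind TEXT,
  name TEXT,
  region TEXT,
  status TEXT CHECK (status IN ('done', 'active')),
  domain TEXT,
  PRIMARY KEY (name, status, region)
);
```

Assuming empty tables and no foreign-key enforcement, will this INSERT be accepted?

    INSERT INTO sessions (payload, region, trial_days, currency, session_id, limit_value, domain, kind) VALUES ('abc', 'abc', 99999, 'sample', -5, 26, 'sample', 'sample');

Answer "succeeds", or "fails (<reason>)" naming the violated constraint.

The value 99999 for trial_days violates CHECK (trial_days BETWEEN -10 AND 0).

fails (CHECK on trial_days)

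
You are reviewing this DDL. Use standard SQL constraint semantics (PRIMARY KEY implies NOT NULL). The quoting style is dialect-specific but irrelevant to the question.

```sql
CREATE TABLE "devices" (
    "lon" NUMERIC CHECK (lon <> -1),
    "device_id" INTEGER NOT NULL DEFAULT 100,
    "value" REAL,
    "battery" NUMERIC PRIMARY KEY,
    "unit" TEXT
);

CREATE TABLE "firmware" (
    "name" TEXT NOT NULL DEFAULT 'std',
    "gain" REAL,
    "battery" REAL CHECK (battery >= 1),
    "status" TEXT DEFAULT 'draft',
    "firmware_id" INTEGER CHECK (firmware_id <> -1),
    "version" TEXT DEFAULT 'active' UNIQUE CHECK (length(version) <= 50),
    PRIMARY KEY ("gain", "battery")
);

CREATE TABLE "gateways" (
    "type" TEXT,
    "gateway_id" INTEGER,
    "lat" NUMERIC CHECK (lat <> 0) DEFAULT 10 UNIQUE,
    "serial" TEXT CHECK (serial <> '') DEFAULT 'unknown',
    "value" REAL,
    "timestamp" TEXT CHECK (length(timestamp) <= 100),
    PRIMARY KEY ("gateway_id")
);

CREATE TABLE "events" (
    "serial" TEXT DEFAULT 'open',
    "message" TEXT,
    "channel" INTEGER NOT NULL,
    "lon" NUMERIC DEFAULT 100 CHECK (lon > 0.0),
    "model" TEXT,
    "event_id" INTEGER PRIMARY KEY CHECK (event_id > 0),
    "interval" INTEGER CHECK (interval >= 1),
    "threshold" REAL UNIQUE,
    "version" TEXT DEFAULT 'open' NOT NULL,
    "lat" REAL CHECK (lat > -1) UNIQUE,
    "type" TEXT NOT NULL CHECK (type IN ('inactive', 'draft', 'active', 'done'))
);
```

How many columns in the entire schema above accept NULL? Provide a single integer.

devices: 3 nullable (lon, value, unit — PK (battery) and explicit NOT NULL columns excluded).
firmware: 3 nullable (status, firmware_id, version — PK (gain, battery) and explicit NOT NULL columns excluded).
gateways: 5 nullable (type, lat, serial, value, timestamp — PK (gateway_id) and explicit NOT NULL columns excluded).
events: 7 nullable (serial, message, lon, model, interval, threshold, lat — PK (event_id) and explicit NOT NULL columns excluded).
Total: 3 + 3 + 5 + 7 = 18.

18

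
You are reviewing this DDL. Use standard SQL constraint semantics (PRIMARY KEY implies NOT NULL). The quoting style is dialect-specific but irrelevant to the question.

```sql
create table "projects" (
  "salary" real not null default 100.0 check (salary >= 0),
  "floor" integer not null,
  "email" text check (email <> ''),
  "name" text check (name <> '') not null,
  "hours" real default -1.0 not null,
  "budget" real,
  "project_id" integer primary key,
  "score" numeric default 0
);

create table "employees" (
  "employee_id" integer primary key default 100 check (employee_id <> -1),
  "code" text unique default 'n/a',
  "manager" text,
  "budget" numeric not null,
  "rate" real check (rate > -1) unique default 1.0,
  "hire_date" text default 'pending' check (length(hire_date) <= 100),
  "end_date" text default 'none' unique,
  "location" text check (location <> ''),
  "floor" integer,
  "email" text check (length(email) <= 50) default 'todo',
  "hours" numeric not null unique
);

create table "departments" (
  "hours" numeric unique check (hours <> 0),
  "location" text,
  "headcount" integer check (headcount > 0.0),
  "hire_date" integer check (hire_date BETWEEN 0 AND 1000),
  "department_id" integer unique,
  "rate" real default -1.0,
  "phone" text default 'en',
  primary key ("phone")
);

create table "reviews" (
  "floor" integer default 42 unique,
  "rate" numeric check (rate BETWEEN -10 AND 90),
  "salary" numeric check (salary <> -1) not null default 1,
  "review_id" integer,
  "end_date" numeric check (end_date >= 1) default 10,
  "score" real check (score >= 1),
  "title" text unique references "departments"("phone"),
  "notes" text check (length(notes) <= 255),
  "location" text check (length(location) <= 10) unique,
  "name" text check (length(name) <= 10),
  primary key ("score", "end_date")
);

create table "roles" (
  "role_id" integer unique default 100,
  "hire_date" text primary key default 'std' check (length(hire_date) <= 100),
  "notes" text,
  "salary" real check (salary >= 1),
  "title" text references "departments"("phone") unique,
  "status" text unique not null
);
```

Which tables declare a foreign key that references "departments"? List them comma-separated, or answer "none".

- reviews.title references departments(phone).
- roles.title references departments(phone).

reviews, roles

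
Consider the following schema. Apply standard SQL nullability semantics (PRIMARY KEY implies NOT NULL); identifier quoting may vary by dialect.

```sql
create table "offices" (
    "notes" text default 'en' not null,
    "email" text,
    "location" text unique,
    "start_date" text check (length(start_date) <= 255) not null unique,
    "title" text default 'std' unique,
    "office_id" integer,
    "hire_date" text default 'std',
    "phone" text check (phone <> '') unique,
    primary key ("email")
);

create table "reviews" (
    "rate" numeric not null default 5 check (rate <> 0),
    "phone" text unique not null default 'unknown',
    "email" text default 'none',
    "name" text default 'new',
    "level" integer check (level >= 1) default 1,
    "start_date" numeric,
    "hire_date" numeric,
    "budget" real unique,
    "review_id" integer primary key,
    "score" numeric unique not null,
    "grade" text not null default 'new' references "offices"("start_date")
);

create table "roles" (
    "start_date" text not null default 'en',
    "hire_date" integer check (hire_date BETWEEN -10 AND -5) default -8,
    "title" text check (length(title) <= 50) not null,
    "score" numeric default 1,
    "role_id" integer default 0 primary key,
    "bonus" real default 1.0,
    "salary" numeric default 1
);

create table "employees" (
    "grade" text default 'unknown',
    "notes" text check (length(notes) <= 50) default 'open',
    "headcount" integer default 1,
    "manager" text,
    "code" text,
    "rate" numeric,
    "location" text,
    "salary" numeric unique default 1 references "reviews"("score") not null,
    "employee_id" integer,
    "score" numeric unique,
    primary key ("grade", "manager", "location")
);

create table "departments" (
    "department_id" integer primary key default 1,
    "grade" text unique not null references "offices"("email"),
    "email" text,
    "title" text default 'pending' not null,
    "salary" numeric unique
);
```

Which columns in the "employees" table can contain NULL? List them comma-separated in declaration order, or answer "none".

notes, headcount, code, rate, employee_id, score

- grade: part of the PRIMARY KEY, which implies NOT NULL → not nullable.
- notes: CHECK does not forbid NULL (a CHECK constraint passes when its expression is NULL) → nullable.
- headcount: DEFAULT only fills an omitted column; an explicit NULL is still allowed → nullable.
- manager: part of the PRIMARY KEY, which implies NOT NULL → not nullable.
- code: no NOT NULL constraint applies → nullable.
- rate: no NOT NULL constraint applies → nullable.
- location: part of the PRIMARY KEY, which implies NOT NULL → not nullable.
- salary: declared NOT NULL → not nullable.
- employee_id: no NOT NULL constraint applies → nullable.
- score: UNIQUE does not imply NOT NULL → nullable.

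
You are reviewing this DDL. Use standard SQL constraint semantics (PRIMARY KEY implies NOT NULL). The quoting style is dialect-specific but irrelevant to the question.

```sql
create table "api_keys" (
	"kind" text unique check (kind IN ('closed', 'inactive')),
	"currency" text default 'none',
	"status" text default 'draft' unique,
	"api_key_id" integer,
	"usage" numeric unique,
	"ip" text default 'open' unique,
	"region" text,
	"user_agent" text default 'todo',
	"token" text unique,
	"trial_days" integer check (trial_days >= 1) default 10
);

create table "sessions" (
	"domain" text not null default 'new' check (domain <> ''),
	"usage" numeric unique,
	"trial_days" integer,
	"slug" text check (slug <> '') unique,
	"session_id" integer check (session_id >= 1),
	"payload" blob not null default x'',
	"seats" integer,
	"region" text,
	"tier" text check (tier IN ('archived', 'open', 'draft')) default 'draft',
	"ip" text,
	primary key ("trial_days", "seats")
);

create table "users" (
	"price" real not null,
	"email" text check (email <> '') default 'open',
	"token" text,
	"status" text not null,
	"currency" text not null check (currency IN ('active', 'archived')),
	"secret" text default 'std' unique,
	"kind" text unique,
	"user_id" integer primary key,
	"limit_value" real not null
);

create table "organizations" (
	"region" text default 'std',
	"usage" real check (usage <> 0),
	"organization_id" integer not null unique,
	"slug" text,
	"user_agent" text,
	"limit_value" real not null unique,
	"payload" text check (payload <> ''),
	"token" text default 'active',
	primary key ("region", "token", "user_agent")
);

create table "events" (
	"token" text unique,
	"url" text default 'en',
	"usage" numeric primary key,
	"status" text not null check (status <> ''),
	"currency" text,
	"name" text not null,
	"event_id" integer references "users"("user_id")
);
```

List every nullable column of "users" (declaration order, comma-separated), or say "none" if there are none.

- price: declared NOT NULL → not nullable.
- email: CHECK does not forbid NULL (a CHECK constraint passes when its expression is NULL) → nullable.
- token: no NOT NULL constraint applies → nullable.
- status: declared NOT NULL → not nullable.
- currency: declared NOT NULL → not nullable.
- secret: UNIQUE does not imply NOT NULL → nullable.
- kind: UNIQUE does not imply NOT NULL → nullable.
- user_id: part of the PRIMARY KEY, which implies NOT NULL → not nullable.
- limit_value: declared NOT NULL → not nullable.

email, token, secret, kind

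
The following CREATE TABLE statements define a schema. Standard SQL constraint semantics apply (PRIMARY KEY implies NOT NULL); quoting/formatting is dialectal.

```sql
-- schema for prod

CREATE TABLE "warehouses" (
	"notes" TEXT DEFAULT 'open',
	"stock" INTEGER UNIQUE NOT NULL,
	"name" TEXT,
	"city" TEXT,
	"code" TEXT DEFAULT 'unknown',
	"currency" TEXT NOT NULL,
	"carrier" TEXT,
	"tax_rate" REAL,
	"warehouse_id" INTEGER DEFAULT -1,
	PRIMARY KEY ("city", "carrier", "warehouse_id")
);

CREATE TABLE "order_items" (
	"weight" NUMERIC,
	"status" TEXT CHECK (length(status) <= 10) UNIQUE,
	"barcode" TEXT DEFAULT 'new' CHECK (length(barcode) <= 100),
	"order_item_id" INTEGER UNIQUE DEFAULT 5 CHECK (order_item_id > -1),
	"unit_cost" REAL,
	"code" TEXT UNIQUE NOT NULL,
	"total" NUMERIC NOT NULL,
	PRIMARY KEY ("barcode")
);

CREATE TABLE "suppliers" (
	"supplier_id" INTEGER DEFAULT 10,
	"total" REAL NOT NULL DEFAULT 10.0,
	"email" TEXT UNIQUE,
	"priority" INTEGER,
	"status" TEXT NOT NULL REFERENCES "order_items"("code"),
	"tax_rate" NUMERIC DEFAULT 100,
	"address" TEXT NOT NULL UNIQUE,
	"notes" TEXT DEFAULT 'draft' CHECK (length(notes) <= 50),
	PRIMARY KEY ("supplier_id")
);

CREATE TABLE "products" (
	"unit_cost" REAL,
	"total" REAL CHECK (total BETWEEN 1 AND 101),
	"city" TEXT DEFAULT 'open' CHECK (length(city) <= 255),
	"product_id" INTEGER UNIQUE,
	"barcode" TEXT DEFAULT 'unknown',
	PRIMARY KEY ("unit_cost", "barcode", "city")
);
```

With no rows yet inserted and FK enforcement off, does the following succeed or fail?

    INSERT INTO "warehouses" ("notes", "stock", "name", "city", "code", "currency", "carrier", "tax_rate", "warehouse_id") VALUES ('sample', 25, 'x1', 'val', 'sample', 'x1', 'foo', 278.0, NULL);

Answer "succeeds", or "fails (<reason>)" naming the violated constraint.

fails (NOT NULL on warehouse_id)

warehouse_id is explicitly set to NULL, but warehouse_id is part of the PRIMARY KEY (implied NOT NULL).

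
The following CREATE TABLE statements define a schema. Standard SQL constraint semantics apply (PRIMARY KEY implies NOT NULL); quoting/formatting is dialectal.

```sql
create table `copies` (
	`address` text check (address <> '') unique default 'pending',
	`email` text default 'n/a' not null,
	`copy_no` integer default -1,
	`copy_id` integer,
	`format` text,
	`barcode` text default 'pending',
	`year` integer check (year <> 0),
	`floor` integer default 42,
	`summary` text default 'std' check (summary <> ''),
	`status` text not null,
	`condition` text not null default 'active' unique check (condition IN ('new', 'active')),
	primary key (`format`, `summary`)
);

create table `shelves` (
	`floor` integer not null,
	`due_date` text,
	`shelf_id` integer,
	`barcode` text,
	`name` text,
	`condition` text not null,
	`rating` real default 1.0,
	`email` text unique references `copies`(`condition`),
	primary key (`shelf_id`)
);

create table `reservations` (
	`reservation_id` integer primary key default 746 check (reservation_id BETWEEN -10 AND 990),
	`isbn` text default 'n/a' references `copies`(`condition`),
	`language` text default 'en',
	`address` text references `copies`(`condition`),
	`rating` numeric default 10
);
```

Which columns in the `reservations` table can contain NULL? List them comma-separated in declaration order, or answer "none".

- reservation_id: part of the PRIMARY KEY, which implies NOT NULL → not nullable.
- isbn: a foreign key column may be NULL unless separately constrained → nullable.
- language: DEFAULT only fills an omitted column; an explicit NULL is still allowed → nullable.
- address: a foreign key column may be NULL unless separately constrained → nullable.
- rating: DEFAULT only fills an omitted column; an explicit NULL is still allowed → nullable.

isbn, language, address, rating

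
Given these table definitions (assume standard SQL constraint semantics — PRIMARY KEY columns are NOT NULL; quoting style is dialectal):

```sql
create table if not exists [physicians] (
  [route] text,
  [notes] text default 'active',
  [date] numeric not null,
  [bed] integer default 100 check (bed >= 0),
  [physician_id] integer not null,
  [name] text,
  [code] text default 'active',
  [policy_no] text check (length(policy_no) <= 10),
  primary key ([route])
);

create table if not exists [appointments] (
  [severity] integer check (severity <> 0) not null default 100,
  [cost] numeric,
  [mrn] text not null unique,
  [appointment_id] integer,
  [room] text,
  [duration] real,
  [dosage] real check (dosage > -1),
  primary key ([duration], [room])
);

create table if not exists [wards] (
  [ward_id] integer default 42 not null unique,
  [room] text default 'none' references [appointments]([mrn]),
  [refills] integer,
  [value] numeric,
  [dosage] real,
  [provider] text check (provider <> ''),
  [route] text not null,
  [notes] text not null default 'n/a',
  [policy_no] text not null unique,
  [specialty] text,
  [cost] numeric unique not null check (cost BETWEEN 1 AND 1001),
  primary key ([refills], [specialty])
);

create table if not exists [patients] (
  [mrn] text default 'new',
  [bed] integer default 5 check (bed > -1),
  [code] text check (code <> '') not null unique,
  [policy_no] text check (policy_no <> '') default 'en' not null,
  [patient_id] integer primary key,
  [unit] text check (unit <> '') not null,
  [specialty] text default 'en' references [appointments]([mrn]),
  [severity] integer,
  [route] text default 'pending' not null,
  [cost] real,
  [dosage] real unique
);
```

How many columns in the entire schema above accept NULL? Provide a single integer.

physicians: 5 nullable (notes, bed, name, code, policy_no — PK (route) and explicit NOT NULL columns excluded).
appointments: 3 nullable (cost, appointment_id, dosage — PK (duration, room) and explicit NOT NULL columns excluded).
wards: 4 nullable (room, value, dosage, provider — PK (refills, specialty) and explicit NOT NULL columns excluded).
patients: 6 nullable (mrn, bed, specialty, severity, cost, dosage — PK (patient_id) and explicit NOT NULL columns excluded).
Total: 5 + 3 + 4 + 6 = 18.

18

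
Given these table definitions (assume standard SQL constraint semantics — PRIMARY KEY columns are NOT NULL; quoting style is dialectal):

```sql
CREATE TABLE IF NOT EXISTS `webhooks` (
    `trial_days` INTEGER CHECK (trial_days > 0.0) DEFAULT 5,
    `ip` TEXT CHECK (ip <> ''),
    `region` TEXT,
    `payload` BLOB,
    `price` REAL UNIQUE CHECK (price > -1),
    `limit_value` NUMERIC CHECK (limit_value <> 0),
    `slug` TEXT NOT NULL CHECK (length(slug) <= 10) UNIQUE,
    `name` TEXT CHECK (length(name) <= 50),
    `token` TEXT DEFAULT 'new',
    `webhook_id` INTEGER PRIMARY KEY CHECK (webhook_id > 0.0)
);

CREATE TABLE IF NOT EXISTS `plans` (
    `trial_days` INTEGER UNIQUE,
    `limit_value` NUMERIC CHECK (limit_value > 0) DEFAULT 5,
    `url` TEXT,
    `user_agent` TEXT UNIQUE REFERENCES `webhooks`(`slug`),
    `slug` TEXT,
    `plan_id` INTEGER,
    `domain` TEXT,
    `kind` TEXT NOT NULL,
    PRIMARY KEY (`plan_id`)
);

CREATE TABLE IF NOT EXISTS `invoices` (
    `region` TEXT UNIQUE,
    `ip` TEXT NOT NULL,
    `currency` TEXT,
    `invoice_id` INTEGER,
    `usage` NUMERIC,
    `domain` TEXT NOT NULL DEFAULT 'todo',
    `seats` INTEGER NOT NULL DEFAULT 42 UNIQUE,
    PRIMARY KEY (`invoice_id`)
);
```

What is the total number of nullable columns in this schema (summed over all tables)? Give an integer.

17

webhooks: 8 nullable (trial_days, ip, region, payload, price, limit_value, name, token — PK (webhook_id) and explicit NOT NULL columns excluded).
plans: 6 nullable (trial_days, limit_value, url, user_agent, slug, domain — PK (plan_id) and explicit NOT NULL columns excluded).
invoices: 3 nullable (region, currency, usage — PK (invoice_id) and explicit NOT NULL columns excluded).
Total: 8 + 6 + 3 = 17.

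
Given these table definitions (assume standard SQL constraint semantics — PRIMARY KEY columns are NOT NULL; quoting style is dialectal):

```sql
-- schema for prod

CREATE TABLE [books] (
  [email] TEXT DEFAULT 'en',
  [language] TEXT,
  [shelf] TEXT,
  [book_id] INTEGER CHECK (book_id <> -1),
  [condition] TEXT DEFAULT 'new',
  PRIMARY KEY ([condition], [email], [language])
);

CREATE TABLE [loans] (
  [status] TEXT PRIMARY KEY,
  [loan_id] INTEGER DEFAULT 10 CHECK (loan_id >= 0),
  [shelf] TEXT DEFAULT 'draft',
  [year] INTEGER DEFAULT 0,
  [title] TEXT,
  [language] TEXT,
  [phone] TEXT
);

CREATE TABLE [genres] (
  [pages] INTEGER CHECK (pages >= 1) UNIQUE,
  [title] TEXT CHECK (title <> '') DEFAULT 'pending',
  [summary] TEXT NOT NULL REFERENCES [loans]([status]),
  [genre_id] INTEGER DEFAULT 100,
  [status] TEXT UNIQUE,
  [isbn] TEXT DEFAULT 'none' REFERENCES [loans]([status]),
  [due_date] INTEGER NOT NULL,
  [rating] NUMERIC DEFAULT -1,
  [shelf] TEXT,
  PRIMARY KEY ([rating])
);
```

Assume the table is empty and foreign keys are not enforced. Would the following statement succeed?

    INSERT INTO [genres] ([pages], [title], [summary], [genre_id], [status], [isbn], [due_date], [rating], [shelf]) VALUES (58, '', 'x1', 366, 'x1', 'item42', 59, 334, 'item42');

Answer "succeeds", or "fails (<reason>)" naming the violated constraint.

The value '' for title violates CHECK (title <> '').

fails (CHECK on title)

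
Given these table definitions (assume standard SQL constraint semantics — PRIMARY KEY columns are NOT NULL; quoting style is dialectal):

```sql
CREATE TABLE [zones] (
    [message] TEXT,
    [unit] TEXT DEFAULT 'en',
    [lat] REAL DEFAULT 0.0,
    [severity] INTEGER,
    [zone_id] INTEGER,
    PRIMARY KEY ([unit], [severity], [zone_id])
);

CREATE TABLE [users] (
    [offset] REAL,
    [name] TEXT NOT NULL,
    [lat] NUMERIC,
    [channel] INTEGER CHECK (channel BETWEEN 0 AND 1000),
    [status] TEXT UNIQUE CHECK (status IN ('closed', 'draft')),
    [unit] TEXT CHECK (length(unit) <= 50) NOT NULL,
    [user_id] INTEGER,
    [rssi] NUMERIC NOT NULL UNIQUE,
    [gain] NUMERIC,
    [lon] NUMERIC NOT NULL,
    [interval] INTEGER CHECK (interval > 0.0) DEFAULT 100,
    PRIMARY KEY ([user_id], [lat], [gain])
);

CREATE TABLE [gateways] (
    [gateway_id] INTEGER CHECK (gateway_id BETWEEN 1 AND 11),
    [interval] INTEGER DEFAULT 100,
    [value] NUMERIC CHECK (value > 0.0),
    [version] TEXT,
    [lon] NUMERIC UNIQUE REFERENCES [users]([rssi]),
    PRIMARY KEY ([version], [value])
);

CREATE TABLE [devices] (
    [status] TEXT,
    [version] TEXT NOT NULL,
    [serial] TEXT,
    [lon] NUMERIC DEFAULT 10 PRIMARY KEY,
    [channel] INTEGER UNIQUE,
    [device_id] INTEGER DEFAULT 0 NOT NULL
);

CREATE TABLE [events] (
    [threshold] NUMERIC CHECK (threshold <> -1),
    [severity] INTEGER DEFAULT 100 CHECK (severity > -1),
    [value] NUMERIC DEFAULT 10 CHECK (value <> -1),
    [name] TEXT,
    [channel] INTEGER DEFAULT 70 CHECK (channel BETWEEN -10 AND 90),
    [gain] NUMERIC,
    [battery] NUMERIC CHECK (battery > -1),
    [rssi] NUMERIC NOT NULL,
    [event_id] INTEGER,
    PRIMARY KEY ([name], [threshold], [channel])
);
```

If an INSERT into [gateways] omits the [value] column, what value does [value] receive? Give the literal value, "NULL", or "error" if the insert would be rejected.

error

value has no DEFAULT clause.
Omitting it would insert NULL, but it is part of the PRIMARY KEY, so the INSERT fails.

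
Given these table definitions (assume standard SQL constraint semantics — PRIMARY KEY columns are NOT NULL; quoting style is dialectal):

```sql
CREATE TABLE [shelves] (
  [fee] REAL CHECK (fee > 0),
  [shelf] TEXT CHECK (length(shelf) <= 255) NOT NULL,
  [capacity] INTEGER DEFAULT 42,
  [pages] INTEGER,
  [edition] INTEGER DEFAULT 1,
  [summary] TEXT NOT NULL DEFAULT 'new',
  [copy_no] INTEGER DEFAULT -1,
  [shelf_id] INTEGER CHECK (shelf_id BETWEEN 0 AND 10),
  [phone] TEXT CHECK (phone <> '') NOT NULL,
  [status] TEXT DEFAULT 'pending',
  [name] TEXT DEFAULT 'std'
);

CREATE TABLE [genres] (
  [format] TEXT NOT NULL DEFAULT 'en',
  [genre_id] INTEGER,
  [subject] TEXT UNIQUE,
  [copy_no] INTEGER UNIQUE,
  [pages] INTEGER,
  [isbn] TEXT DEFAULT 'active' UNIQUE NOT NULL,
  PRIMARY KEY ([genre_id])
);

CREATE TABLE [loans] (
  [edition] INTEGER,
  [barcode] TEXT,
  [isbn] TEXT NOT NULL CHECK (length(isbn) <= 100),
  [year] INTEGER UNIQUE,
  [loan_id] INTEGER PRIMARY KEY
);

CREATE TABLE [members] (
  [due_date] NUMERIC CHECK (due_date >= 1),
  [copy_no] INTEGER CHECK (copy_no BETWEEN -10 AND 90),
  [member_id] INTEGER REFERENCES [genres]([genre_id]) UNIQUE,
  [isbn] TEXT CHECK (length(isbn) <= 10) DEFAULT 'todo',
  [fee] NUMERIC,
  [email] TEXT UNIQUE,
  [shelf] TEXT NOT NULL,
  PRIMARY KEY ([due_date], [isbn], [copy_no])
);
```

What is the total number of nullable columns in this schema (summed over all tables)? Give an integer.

17

shelves: 8 nullable (fee, capacity, pages, edition, copy_no, shelf_id, status, name — PK none and explicit NOT NULL columns excluded).
genres: 3 nullable (subject, copy_no, pages — PK (genre_id) and explicit NOT NULL columns excluded).
loans: 3 nullable (edition, barcode, year — PK (loan_id) and explicit NOT NULL columns excluded).
members: 3 nullable (member_id, fee, email — PK (due_date, isbn, copy_no) and explicit NOT NULL columns excluded).
Total: 8 + 3 + 3 + 3 = 17.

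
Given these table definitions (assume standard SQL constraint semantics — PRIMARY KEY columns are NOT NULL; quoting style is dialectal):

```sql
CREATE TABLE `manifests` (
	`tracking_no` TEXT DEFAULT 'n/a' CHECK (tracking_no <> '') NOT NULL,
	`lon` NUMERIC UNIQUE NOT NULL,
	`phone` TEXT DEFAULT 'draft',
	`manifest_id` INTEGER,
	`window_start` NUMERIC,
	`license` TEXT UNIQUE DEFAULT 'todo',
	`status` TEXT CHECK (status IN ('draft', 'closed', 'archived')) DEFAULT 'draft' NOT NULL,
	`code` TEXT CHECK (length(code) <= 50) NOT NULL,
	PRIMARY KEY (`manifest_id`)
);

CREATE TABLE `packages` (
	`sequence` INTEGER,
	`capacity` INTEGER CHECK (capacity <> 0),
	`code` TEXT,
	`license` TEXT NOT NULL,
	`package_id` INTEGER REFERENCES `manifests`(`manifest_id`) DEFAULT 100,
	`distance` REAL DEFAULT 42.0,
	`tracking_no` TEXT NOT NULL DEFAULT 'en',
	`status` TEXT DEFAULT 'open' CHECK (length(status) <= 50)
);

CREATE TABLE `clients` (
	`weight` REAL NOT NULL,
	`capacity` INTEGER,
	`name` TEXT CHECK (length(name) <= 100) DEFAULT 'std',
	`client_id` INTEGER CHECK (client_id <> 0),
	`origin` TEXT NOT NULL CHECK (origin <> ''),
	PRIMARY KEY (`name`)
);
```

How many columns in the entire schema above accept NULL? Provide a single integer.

11

manifests: 3 nullable (phone, window_start, license — PK (manifest_id) and explicit NOT NULL columns excluded).
packages: 6 nullable (sequence, capacity, code, package_id, distance, status — PK none and explicit NOT NULL columns excluded).
clients: 2 nullable (capacity, client_id — PK (name) and explicit NOT NULL columns excluded).
Total: 3 + 6 + 2 = 11.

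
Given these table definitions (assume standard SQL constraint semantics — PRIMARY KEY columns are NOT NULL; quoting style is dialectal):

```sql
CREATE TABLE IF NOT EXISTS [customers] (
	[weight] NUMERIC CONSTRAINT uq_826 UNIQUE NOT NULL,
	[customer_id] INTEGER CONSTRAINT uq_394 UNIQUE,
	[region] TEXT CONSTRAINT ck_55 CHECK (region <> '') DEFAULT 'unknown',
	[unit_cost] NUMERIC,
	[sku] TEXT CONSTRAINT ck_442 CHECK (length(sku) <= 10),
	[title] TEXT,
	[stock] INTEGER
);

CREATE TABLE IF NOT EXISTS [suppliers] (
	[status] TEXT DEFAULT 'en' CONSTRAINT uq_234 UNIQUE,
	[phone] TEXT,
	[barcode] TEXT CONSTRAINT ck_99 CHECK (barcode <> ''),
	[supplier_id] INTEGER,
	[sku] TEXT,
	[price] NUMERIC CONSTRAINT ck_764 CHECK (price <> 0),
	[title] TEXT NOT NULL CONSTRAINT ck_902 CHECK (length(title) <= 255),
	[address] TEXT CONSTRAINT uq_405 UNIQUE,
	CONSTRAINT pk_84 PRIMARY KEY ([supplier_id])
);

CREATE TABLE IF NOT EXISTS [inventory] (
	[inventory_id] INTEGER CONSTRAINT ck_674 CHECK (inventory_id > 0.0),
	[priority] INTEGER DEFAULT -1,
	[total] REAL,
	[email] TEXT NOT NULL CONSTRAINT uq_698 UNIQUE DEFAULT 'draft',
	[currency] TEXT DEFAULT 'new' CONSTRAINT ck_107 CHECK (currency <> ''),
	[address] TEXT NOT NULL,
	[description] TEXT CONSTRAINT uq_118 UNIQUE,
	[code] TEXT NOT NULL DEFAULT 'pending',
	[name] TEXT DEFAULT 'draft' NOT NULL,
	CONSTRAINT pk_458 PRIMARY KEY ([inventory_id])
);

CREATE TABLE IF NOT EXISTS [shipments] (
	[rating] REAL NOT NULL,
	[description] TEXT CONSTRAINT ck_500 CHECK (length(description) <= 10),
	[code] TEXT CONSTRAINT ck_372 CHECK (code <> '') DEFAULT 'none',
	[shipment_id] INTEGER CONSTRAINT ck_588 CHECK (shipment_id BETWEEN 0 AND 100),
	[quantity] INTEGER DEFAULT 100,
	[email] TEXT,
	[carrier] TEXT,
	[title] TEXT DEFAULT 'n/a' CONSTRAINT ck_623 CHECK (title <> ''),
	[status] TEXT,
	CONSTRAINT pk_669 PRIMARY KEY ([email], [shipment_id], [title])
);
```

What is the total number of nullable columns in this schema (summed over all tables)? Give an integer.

21

customers: 6 nullable (customer_id, region, unit_cost, sku, title, stock — PK none and explicit NOT NULL columns excluded).
suppliers: 6 nullable (status, phone, barcode, sku, price, address — PK (supplier_id) and explicit NOT NULL columns excluded).
inventory: 4 nullable (priority, total, currency, description — PK (inventory_id) and explicit NOT NULL columns excluded).
shipments: 5 nullable (description, code, quantity, carrier, status — PK (email, shipment_id, title) and explicit NOT NULL columns excluded).
Total: 6 + 6 + 4 + 5 = 21.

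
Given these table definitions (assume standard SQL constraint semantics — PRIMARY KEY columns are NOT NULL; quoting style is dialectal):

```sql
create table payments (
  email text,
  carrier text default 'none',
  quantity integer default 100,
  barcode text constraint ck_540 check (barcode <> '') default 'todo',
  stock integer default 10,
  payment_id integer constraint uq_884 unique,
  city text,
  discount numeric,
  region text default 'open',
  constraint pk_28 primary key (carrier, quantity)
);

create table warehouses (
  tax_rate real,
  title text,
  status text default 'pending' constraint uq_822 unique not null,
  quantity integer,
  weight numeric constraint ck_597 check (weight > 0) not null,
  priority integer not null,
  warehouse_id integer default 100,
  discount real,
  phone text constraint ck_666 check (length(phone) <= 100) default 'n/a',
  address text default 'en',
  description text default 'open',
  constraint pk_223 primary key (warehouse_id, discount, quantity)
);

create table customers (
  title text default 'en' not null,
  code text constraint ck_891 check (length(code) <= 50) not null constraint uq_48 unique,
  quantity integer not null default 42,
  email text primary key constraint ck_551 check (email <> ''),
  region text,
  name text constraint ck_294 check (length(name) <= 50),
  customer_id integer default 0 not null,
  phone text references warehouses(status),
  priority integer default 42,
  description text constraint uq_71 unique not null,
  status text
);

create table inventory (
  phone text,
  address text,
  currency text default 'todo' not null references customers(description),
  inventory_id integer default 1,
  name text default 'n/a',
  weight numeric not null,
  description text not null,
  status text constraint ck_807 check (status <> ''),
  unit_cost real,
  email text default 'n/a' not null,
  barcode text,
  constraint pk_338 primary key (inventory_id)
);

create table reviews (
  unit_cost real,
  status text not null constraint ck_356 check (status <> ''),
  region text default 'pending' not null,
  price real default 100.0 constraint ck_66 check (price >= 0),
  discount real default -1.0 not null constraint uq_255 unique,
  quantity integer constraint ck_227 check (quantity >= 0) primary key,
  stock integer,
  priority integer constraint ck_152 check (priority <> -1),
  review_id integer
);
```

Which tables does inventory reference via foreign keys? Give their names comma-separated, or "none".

- currency REFERENCES customers(description).

customers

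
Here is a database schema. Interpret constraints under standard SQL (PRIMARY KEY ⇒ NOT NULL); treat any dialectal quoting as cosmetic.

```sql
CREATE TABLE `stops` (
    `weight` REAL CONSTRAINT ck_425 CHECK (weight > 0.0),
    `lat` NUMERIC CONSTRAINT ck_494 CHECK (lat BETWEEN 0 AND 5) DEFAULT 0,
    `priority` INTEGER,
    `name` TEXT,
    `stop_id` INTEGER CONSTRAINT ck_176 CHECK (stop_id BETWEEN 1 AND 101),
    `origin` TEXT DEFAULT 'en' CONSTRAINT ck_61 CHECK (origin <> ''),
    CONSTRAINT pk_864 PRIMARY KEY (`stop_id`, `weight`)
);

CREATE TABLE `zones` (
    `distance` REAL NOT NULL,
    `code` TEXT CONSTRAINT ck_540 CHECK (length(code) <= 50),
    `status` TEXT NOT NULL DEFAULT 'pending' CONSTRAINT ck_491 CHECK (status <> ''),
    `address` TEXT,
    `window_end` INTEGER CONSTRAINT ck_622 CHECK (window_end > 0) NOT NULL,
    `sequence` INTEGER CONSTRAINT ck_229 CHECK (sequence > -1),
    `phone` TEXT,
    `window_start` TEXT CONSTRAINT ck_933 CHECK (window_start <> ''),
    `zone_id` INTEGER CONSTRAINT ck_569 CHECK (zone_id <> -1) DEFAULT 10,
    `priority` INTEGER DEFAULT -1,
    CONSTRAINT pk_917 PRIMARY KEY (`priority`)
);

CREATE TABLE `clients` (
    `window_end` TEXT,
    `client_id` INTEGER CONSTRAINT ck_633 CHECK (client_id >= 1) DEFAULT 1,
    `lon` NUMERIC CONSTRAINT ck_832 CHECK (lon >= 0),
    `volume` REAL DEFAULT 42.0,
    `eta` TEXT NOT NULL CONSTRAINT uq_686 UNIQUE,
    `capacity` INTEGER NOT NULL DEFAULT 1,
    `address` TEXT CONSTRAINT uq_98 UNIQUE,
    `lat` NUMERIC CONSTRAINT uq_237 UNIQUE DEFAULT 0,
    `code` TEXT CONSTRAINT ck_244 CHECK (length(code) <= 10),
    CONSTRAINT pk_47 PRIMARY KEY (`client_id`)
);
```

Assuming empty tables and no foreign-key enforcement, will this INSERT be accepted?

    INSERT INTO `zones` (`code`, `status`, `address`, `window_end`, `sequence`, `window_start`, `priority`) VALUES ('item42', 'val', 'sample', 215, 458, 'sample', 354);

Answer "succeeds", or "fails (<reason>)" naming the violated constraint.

fails (NOT NULL on distance)

distance is omitted from the column list and has no DEFAULT, so it would receive NULL.
But distance is declared NOT NULL.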